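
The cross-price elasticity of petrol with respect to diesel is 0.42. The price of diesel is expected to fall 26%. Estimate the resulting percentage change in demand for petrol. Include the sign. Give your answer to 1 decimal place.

-10.9%

%ΔQ ≈ ε × %ΔP of diesel = 0.42 × (-26%) = -10.9%.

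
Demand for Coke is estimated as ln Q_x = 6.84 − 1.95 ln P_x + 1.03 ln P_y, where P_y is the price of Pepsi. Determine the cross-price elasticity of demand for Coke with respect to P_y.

In a log-linear (constant-elasticity) demand function, the coefficient on ln P_y is the cross-price elasticity.
ε = 1.03. Positive, so Coke and Pepsi are substitutes.

1.03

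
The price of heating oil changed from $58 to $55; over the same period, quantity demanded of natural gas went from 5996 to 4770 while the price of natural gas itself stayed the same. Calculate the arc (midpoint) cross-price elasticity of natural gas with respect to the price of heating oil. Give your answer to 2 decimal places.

4.29

ΔQ_A = 4770 − 5996 = -1226; ΔP_B = 55 − 58 = -3.
Midpoints: Q̄_A = 5383.0, P̄_B = 56.50.
ε = (ΔQ_A/Q̄_A)/(ΔP_B/P̄_B) = (-1226/5383.0)/(-3/56.50) ≈ 4.29.
ε > 0: natural gas and heating oil are substitutes.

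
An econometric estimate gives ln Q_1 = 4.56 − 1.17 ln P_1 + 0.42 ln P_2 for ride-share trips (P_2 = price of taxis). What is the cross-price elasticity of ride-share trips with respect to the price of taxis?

In a log-linear (constant-elasticity) demand function, the coefficient on ln P_2 is the cross-price elasticity.
ε = 0.42. Positive, so ride-share trips and taxis are substitutes.

0.42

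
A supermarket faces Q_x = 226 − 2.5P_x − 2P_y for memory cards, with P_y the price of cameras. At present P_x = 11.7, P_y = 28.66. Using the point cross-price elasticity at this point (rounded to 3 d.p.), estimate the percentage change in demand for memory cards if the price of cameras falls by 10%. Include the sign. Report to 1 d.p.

At P_x = 11.7, P_y = 28.66: Q_x = 139.43.
∂Q_x/∂P_y = -2.
ε = (∂Q_x/∂P_y)(P_y/Q_x) = -2.0000 × 28.66/139.43 ≈ -0.411.
%ΔQ_x ≈ ε × %ΔP_y = -0.411 × (-10%) = 4.1%.

4.1%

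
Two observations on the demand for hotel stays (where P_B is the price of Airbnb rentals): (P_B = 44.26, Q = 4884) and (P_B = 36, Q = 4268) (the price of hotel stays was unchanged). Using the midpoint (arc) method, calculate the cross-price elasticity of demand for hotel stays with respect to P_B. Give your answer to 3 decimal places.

0.654

ΔQ_A = 4268 − 4884 = -616; ΔP_B = 36 − 44.26 = -8.26.
Midpoints: Q̄_A = 4576.0, P̄_B = 40.13.
ε = (ΔQ_A/Q̄_A)/(ΔP_B/P̄_B) = (-616/4576.0)/(-8.26/40.13) ≈ 0.654.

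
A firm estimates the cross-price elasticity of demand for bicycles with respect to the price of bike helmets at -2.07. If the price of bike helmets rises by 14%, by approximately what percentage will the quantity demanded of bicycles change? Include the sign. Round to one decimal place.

-29.0%

%ΔQ ≈ ε × %ΔP of bike helmets = -2.07 × (14%) = -29.0%.
Demand for bicycles falls by about 29.0%.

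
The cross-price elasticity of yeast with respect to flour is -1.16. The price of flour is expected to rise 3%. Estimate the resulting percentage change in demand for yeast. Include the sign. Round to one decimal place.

-3.5%

%ΔQ ≈ ε × %ΔP of flour = -1.16 × (3%) = -3.5%.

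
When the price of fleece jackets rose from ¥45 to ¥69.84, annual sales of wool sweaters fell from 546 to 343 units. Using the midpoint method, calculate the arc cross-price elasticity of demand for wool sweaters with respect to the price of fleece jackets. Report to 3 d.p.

ΔQ_A = 343 − 546 = -203; ΔP_B = 69.84 − 45 = 24.84.
Midpoints: Q̄_A = 444.5, P̄_B = 57.42.
ε = (ΔQ_A/Q̄_A)/(ΔP_B/P̄_B) = (-203/444.5)/(24.84/57.42) ≈ -1.056.
ε < 0: wool sweaters and fleece jackets are complements.

-1.056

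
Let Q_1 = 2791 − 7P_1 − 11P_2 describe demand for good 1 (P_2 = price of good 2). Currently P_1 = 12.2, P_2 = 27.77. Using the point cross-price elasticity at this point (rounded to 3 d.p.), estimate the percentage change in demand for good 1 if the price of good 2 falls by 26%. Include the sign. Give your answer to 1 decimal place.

At P_1 = 12.2, P_2 = 27.77: Q_1 = 2400.13.
∂Q_1/∂P_2 = -11.
ε = (∂Q_1/∂P_2)(P_2/Q_1) = -11.0000 × 27.77/2400.13 ≈ -0.127.
%ΔQ_1 ≈ ε × %ΔP_2 = -0.127 × (-26%) = 3.3%.

3.3%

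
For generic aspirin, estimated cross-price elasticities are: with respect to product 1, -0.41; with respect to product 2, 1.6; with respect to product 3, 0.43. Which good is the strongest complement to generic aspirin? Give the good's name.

Complements have ε < 0. The most negative value is -0.41 (product 1).

product 1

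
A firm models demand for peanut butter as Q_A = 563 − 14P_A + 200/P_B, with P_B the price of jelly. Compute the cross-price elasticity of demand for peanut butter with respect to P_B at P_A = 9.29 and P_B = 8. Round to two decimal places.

At P_A = 9.29 and P_B = 8: Q_A = 457.94.
∂Q_A/∂P_B = −200/P_B² = -3.1250.
ε = (∂Q_A/∂P_B)(P_B/Q_A) = -3.1250 × (8/457.94) ≈ -0.05.
ε < 0: complements.

-0.05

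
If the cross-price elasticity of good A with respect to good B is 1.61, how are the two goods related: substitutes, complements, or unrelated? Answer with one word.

ε = 1.61 > 0, so a higher price of good B raises demand for good A: substitutes.

substitutes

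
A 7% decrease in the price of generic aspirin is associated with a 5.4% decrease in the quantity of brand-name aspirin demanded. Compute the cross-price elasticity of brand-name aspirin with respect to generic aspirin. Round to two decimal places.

0.77

ε = (%ΔQ of brand-name aspirin) / (%ΔP of generic aspirin) = (-5.4%) / (-7%) ≈ 0.77.
Positive cross-price elasticity: substitutes.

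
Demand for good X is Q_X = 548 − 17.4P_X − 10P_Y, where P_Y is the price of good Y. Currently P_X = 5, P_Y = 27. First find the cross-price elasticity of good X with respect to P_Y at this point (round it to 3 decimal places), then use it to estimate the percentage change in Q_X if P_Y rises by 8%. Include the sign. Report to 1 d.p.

-11.3%

At P_X = 5, P_Y = 27: Q_X = 191.
∂Q_X/∂P_Y = -10.
ε = (∂Q_X/∂P_Y)(P_Y/Q_X) = -10.0000 × 27/191 ≈ -1.414.
%ΔQ_X ≈ ε × %ΔP_Y = -1.414 × (8%) = -11.3%.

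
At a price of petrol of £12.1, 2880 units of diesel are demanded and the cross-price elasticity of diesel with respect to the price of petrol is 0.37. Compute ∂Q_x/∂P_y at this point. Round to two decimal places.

88.07

ε = (∂Q_x/∂P_y)·(P_y/Q_x) ⇒ ∂Q_x/∂P_y = ε·Q_x/P_y = 0.37 × 2880/12.1 ≈ 88.07.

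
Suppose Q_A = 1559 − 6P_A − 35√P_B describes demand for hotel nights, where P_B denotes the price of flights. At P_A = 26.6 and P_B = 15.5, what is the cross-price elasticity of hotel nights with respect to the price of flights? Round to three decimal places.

At P_A = 26.6 and P_B = 15.5: Q_A = 1261.605.
∂Q_A/∂P_B = -35/(2√P_B) = -35/(2√15.5) = -4.4450.
ε = (∂Q_A/∂P_B)(P_B/Q_A) = -4.4450 × (15.5/1261.605) ≈ -0.055.

-0.055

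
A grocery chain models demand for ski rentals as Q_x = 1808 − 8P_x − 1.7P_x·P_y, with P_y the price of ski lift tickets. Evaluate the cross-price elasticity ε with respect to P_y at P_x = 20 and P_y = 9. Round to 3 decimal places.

-0.228

At P_x = 20 and P_y = 9: Q_x = 1342.
∂Q_x/∂P_y = -1.7P_x = -1.7(20) = -34.0000.
ε = (∂Q_x/∂P_y)(P_y/Q_x) = -34.0000 × (9/1342) ≈ -0.228.
ε < 0: complements.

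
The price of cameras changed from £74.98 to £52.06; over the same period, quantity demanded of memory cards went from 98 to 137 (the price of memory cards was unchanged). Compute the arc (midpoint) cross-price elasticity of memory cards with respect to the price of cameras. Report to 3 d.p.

-0.920

ΔQ_A = 137 − 98 = 39; ΔP_B = 52.06 − 74.98 = -22.92.
Midpoints: Q̄_A = 117.5, P̄_B = 63.52.
ε = (ΔQ_A/Q̄_A)/(ΔP_B/P̄_B) = (39/117.5)/(-22.92/63.52) ≈ -0.920.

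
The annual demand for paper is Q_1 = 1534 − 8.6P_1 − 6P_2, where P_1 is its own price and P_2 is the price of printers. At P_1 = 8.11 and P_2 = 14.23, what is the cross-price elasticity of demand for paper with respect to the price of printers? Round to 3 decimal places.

At P_1 = 8.11 and P_2 = 14.23: Q_1 = 1378.874.
∂Q_1/∂P_2 = -6.
ε = (∂Q_1/∂P_2)(P_2/Q_1) = -6 × (14.23/1378.874) ≈ -0.062.

-0.062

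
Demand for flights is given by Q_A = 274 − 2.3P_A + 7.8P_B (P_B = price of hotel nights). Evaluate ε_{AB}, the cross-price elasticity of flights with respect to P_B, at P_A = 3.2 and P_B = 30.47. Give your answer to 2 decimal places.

At P_A = 3.2 and P_B = 30.47: Q_A = 504.306.
∂Q_A/∂P_B = 7.8.
ε = (∂Q_A/∂P_B)(P_B/Q_A) = 7.8 × (30.47/504.306) ≈ 0.47.
Since ε > 0, flights and hotel nights are substitutes.

0.47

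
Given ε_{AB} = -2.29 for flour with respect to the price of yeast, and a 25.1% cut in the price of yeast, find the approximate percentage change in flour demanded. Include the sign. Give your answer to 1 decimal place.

%ΔQ ≈ ε × %ΔP of yeast = -2.29 × (-25.1%) = 57.5%.
Demand for flour rises by about 57.5%.

57.5%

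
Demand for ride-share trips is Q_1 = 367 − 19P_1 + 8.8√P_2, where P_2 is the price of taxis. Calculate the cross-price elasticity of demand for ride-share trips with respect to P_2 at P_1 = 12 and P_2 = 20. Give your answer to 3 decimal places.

At P_1 = 12 and P_2 = 20: Q_1 = 178.355.
∂Q_1/∂P_2 = 8.8/(2√P_2) = 8.8/(2√20) = 0.9839.
ε = (∂Q_1/∂P_2)(P_2/Q_1) = 0.9839 × (20/178.355) ≈ 0.110.
ε > 0: substitutes.

0.110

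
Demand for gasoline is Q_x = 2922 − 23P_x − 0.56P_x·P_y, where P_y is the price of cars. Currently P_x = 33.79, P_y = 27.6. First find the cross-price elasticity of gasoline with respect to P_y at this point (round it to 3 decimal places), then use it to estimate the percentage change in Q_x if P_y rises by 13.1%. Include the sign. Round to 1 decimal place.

-4.2%

At P_x = 33.79, P_y = 27.6: Q_x = 1622.572.
∂Q_x/∂P_y = -0.56P_x = -18.9224.
ε = (∂Q_x/∂P_y)(P_y/Q_x) = -18.9224 × 27.6/1622.572 ≈ -0.322.
%ΔQ_x ≈ ε × %ΔP_y = -0.322 × (13.1%) = -4.2%.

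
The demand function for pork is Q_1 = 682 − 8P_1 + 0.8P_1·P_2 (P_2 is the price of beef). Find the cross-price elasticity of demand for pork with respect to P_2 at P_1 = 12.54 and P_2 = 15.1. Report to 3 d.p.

0.207

At P_1 = 12.54 and P_2 = 15.1: Q_1 = 733.163.
∂Q_1/∂P_2 = 0.8P_1 = 0.8(12.54) = 10.0320.
ε = (∂Q_1/∂P_2)(P_2/Q_1) = 10.0320 × (15.1/733.163) ≈ 0.207.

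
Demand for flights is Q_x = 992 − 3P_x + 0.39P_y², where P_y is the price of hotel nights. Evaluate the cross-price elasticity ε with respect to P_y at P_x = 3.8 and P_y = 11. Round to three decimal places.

At P_x = 3.8 and P_y = 11: Q_x = 1027.79.
∂Q_x/∂P_y = 0.78P_y = 0.78(11) = 8.5800.
ε = (∂Q_x/∂P_y)(P_y/Q_x) = 8.5800 × (11/1027.79) ≈ 0.092.
ε > 0: substitutes.

0.092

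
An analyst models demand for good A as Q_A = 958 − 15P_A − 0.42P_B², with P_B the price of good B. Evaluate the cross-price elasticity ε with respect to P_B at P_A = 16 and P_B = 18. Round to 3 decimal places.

At P_A = 16 and P_B = 18: Q_A = 581.92.
∂Q_A/∂P_B = -0.84P_B = -0.84(18) = -15.1200.
ε = (∂Q_A/∂P_B)(P_B/Q_A) = -15.1200 × (18/581.92) ≈ -0.468.
ε < 0: complements.

-0.468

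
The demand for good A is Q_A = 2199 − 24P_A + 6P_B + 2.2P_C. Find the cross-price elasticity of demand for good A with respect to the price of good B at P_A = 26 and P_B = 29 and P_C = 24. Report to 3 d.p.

At P_A = 26 and P_B = 29 and P_C = 24: Q_A = 1801.8.
∂Q_A/∂P_B = 6.
ε = (∂Q_A/∂P_B)(P_B/Q_A) = 6 × (29/1801.8) ≈ 0.097.
Since ε > 0, good A and good B are substitutes.

0.097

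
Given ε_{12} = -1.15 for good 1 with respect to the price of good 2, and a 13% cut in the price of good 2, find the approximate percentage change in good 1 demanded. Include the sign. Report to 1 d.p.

%ΔQ ≈ ε × %ΔP of good 2 = -1.15 × (-13%) = 15.0%.
Demand for good 1 rises by about 15.0%.

15.0%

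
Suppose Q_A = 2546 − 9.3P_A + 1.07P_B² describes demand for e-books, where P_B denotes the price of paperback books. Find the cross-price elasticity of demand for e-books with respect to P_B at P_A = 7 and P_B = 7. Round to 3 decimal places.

0.041

At P_A = 7 and P_B = 7: Q_A = 2533.33.
∂Q_A/∂P_B = 2.14P_B = 2.14(7) = 14.9800.
ε = (∂Q_A/∂P_B)(P_B/Q_A) = 14.9800 × (7/2533.33) ≈ 0.041.
ε > 0: substitutes.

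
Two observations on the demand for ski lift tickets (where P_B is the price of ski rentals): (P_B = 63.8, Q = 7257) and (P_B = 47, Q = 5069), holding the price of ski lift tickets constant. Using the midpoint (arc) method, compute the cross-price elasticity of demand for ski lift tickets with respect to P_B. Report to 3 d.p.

ΔQ_A = 5069 − 7257 = -2188; ΔP_B = 47 − 63.8 = -16.8.
Midpoints: Q̄_A = 6163.0, P̄_B = 55.40.
ε = (ΔQ_A/Q̄_A)/(ΔP_B/P̄_B) = (-2188/6163.0)/(-16.8/55.40) ≈ 1.171.
ε > 0: ski lift tickets and ski rentals are substitutes.

1.171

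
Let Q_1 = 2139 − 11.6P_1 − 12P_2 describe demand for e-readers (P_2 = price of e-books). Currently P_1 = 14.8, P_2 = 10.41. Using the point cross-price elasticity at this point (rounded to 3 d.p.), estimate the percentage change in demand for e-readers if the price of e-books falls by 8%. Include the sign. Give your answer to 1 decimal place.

At P_1 = 14.8, P_2 = 10.41: Q_1 = 1842.4.
∂Q_1/∂P_2 = -12.
ε = (∂Q_1/∂P_2)(P_2/Q_1) = -12.0000 × 10.41/1842.4 ≈ -0.068.
%ΔQ_1 ≈ ε × %ΔP_2 = -0.068 × (-8%) = 0.5%.

0.5%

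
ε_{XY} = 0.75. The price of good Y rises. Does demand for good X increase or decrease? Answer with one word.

increase

ε > 0 and the price of good Y rises, so the quantity of good X moves in the same direction: it increases.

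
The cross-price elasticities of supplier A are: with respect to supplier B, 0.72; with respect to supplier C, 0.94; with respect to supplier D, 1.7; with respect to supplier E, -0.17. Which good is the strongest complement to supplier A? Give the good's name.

Complements have ε < 0. The most negative value is -0.17 (supplier E).

supplier E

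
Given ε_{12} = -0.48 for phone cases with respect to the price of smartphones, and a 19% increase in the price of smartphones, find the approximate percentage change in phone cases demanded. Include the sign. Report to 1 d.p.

-9.1%

%ΔQ ≈ ε × %ΔP of smartphones = -0.48 × (19%) = -9.1%.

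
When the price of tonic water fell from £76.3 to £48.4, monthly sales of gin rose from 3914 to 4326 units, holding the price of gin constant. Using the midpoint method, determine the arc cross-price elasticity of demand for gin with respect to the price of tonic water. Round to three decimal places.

ΔQ_A = 4326 − 3914 = 412; ΔP_B = 48.4 − 76.3 = -27.9.
Midpoints: Q̄_A = 4120.0, P̄_B = 62.35.
ε = (ΔQ_A/Q̄_A)/(ΔP_B/P̄_B) = (412/4120.0)/(-27.9/62.35) ≈ -0.223.
ε < 0: gin and tonic water are complements.

-0.223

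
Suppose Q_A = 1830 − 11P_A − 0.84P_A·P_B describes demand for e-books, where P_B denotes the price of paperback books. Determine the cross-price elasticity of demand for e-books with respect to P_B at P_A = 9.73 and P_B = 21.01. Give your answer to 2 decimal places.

At P_A = 9.73 and P_B = 21.01: Q_A = 1551.251.
∂Q_A/∂P_B = -0.84P_A = -0.84(9.73) = -8.1732.
ε = (∂Q_A/∂P_B)(P_B/Q_A) = -8.1732 × (21.01/1551.251) ≈ -0.11.

-0.11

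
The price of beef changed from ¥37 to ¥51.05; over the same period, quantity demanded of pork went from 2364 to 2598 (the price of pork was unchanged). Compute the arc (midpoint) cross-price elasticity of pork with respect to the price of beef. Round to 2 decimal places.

0.30

ΔQ_A = 2598 − 2364 = 234; ΔP_B = 51.05 − 37 = 14.05.
Midpoints: Q̄_A = 2481.0, P̄_B = 44.02.
ε = (ΔQ_A/Q̄_A)/(ΔP_B/P̄_B) = (234/2481.0)/(14.05/44.02) ≈ 0.30.
ε > 0: pork and beef are substitutes.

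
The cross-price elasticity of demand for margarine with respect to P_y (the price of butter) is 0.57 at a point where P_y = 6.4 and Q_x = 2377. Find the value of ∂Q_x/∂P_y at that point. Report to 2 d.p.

ε = (∂Q_x/∂P_y)·(P_y/Q_x) ⇒ ∂Q_x/∂P_y = ε·Q_x/P_y = 0.57 × 2377/6.4 ≈ 211.70.

211.70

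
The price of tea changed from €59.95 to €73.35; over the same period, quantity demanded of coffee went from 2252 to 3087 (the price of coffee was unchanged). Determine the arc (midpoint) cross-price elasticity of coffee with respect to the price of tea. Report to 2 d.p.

ΔQ_A = 3087 − 2252 = 835; ΔP_B = 73.35 − 59.95 = 13.4.
Midpoints: Q̄_A = 2669.5, P̄_B = 66.65.
ε = (ΔQ_A/Q̄_A)/(ΔP_B/P̄_B) = (835/2669.5)/(13.4/66.65) ≈ 1.56.

1.56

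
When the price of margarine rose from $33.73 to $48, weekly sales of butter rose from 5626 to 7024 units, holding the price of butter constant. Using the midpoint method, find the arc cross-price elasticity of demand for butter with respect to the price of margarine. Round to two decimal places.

0.63

ΔQ_A = 7024 − 5626 = 1398; ΔP_B = 48 − 33.73 = 14.27.
Midpoints: Q̄_A = 6325.0, P̄_B = 40.86.
ε = (ΔQ_A/Q̄_A)/(ΔP_B/P̄_B) = (1398/6325.0)/(14.27/40.86) ≈ 0.63.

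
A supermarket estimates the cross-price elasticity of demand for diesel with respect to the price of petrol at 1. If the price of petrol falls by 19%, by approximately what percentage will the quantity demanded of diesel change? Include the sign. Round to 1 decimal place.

%ΔQ ≈ ε × %ΔP of petrol = 1 × (-19%) = -19.0%.

-19.0%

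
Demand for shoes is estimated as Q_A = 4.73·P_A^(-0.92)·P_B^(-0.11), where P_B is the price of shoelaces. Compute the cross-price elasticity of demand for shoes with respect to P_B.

In a log-linear (constant-elasticity) demand function, the coefficient on the exponent of P_B is the cross-price elasticity.
ε = -0.11. Negative, so shoes and shoelaces are complements.

-0.11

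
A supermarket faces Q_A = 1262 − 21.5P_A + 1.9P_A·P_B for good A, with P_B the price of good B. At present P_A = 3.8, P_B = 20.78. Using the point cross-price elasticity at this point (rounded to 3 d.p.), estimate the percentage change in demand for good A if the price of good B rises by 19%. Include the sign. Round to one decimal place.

2.1%

At P_A = 3.8, P_B = 20.78: Q_A = 1330.332.
∂Q_A/∂P_B = 1.9P_A = 7.2200.
ε = (∂Q_A/∂P_B)(P_B/Q_A) = 7.2200 × 20.78/1330.332 ≈ 0.113.
%ΔQ_A ≈ ε × %ΔP_B = 0.113 × (19%) = 2.1%.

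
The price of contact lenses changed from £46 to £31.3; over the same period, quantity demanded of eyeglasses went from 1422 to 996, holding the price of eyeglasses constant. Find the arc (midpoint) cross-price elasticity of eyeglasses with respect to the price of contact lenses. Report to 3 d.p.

0.926

ΔQ_A = 996 − 1422 = -426; ΔP_B = 31.3 − 46 = -14.7.
Midpoints: Q̄_A = 1209.0, P̄_B = 38.65.
ε = (ΔQ_A/Q̄_A)/(ΔP_B/P̄_B) = (-426/1209.0)/(-14.7/38.65) ≈ 0.926.
ε > 0: eyeglasses and contact lenses are substitutes.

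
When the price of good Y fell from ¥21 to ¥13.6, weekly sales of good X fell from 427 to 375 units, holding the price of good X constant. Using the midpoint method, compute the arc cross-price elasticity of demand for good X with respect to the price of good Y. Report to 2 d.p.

ΔQ_X = 375 − 427 = -52; ΔP_Y = 13.6 − 21 = -7.4.
Midpoints: Q̄_X = 401.0, P̄_Y = 17.30.
ε = (ΔQ_X/Q̄_X)/(ΔP_Y/P̄_Y) = (-52/401.0)/(-7.4/17.30) ≈ 0.30.

0.30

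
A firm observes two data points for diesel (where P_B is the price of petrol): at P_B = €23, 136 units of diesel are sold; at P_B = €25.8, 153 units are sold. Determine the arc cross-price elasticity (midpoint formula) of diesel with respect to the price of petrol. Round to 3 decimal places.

1.025

ΔQ_A = 153 − 136 = 17; ΔP_B = 25.8 − 23 = 2.8.
Midpoints: Q̄_A = 144.5, P̄_B = 24.40.
ε = (ΔQ_A/Q̄_A)/(ΔP_B/P̄_B) = (17/144.5)/(2.8/24.40) ≈ 1.025.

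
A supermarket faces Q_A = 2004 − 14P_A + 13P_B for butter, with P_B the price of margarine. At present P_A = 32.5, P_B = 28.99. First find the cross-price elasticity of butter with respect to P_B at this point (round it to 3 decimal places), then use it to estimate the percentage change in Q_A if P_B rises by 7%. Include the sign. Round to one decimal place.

At P_A = 32.5, P_B = 28.99: Q_A = 1925.87.
∂Q_A/∂P_B = 13.
ε = (∂Q_A/∂P_B)(P_B/Q_A) = 13.0000 × 28.99/1925.87 ≈ 0.196.
%ΔQ_A ≈ ε × %ΔP_B = 0.196 × (7%) = 1.4%.

1.4%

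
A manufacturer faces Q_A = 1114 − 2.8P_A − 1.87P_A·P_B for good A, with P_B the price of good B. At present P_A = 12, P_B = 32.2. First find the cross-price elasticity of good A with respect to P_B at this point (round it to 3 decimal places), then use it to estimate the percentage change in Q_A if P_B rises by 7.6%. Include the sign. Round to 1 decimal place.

-15.3%

At P_A = 12, P_B = 32.2: Q_A = 357.832.
∂Q_A/∂P_B = -1.87P_A = -22.4400.
ε = (∂Q_A/∂P_B)(P_B/Q_A) = -22.4400 × 32.2/357.832 ≈ -2.019.
%ΔQ_A ≈ ε × %ΔP_B = -2.019 × (7.6%) = -15.3%.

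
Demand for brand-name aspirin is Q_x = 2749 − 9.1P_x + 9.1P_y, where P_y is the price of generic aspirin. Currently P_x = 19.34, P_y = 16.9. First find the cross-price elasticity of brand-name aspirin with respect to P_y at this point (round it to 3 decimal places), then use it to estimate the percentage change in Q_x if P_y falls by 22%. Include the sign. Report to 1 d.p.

At P_x = 19.34, P_y = 16.9: Q_x = 2726.796.
∂Q_x/∂P_y = 9.1.
ε = (∂Q_x/∂P_y)(P_y/Q_x) = 9.1000 × 16.9/2726.796 ≈ 0.056.
%ΔQ_x ≈ ε × %ΔP_y = 0.056 × (-22%) = -1.2%.

-1.2%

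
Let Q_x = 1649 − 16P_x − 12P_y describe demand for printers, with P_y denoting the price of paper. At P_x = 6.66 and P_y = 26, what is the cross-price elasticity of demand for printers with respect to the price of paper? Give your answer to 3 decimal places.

At P_x = 6.66 and P_y = 26: Q_x = 1230.44.
∂Q_x/∂P_y = -12.
ε = (∂Q_x/∂P_y)(P_y/Q_x) = -12 × (26/1230.44) ≈ -0.254.
Since ε < 0, printers and paper are complements.

-0.254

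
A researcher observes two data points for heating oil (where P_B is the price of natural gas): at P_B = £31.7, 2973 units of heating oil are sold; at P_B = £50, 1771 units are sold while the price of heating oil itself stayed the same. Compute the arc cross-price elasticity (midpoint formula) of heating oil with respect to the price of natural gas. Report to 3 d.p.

ΔQ_A = 1771 − 2973 = -1202; ΔP_B = 50 − 31.7 = 18.3.
Midpoints: Q̄_A = 2372.0, P̄_B = 40.85.
ε = (ΔQ_A/Q̄_A)/(ΔP_B/P̄_B) = (-1202/2372.0)/(18.3/40.85) ≈ -1.131.

-1.131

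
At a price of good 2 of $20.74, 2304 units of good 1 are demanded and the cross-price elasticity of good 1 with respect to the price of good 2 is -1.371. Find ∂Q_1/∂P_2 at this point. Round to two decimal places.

-152.30

ε = (∂Q_1/∂P_2)·(P_2/Q_1) ⇒ ∂Q_1/∂P_2 = ε·Q_1/P_2 = -1.371 × 2304/20.74 ≈ -152.30.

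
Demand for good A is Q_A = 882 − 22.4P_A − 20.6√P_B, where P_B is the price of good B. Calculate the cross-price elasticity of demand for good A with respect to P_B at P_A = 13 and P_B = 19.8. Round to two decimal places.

-0.09

At P_A = 13 and P_B = 19.8: Q_A = 499.136.
∂Q_A/∂P_B = -20.6/(2√P_B) = -20.6/(2√19.8) = -2.3148.
ε = (∂Q_A/∂P_B)(P_B/Q_A) = -2.3148 × (19.8/499.136) ≈ -0.09.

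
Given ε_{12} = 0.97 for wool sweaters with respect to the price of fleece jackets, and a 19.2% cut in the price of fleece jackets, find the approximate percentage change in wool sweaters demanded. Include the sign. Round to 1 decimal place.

-18.6%

%ΔQ ≈ ε × %ΔP of fleece jackets = 0.97 × (-19.2%) = -18.6%.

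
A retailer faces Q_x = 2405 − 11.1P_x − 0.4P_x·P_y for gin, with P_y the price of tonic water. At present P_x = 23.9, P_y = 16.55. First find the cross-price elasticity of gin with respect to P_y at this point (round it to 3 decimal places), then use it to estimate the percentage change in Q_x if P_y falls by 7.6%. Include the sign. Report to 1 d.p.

0.6%

At P_x = 23.9, P_y = 16.55: Q_x = 1981.492.
∂Q_x/∂P_y = -0.4P_x = -9.5600.
ε = (∂Q_x/∂P_y)(P_y/Q_x) = -9.5600 × 16.55/1981.492 ≈ -0.080.
%ΔQ_x ≈ ε × %ΔP_y = -0.080 × (-7.6%) = 0.6%.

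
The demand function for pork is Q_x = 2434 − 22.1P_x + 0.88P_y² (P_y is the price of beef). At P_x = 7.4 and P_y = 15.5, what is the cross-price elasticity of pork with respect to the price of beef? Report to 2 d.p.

At P_x = 7.4 and P_y = 15.5: Q_x = 2481.88.
∂Q_x/∂P_y = 1.76P_y = 1.76(15.5) = 27.2800.
ε = (∂Q_x/∂P_y)(P_y/Q_x) = 27.2800 × (15.5/2481.88) ≈ 0.17.

0.17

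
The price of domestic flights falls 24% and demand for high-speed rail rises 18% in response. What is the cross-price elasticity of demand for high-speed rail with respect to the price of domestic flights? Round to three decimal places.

ε = (%ΔQ of high-speed rail) / (%ΔP of domestic flights) = (18%) / (-24%) ≈ -0.750.
Negative cross-price elasticity: complements.

-0.750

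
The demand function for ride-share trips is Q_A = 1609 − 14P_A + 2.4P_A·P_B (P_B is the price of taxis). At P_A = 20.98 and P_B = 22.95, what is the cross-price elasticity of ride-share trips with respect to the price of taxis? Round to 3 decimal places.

At P_A = 20.98 and P_B = 22.95: Q_A = 2470.858.
∂Q_A/∂P_B = 2.4P_A = 2.4(20.98) = 50.3520.
ε = (∂Q_A/∂P_B)(P_B/Q_A) = 50.3520 × (22.95/2470.858) ≈ 0.468.
ε > 0: substitutes.

0.468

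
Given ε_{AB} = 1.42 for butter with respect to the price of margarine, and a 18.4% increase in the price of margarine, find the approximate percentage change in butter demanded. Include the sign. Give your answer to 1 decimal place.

%ΔQ ≈ ε × %ΔP of margarine = 1.42 × (18.4%) = 26.1%.

26.1%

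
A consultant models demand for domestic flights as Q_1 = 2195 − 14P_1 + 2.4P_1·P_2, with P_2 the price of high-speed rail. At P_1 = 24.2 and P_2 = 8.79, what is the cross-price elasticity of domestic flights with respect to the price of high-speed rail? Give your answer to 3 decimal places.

At P_1 = 24.2 and P_2 = 8.79: Q_1 = 2366.723.
∂Q_1/∂P_2 = 2.4P_1 = 2.4(24.2) = 58.0800.
ε = (∂Q_1/∂P_2)(P_2/Q_1) = 58.0800 × (8.79/2366.723) ≈ 0.216.
ε > 0: substitutes.

0.216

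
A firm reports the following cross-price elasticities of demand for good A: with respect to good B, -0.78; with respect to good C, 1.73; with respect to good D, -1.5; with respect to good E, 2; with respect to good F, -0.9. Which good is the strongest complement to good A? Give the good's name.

Complements have ε < 0. The most negative value is -1.5 (good D).

good D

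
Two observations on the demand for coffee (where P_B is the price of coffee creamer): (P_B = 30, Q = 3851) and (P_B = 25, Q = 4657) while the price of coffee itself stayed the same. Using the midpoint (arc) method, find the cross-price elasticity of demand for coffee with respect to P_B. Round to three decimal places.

-1.042

ΔQ_A = 4657 − 3851 = 806; ΔP_B = 25 − 30 = -5.
Midpoints: Q̄_A = 4254.0, P̄_B = 27.50.
ε = (ΔQ_A/Q̄_A)/(ΔP_B/P̄_B) = (806/4254.0)/(-5/27.50) ≈ -1.042.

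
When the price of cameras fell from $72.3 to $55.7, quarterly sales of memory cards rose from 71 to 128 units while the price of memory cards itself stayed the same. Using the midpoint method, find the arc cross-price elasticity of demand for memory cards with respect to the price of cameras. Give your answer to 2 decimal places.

-2.21

ΔQ_A = 128 − 71 = 57; ΔP_B = 55.7 − 72.3 = -16.6.
Midpoints: Q̄_A = 99.5, P̄_B = 64.00.
ε = (ΔQ_A/Q̄_A)/(ΔP_B/P̄_B) = (57/99.5)/(-16.6/64.00) ≈ -2.21.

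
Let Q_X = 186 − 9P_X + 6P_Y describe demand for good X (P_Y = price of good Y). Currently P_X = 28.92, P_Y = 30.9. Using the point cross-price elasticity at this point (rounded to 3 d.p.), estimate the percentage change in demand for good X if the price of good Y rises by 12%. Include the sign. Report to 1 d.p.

At P_X = 28.92, P_Y = 30.9: Q_X = 111.12.
∂Q_X/∂P_Y = 6.
ε = (∂Q_X/∂P_Y)(P_Y/Q_X) = 6.0000 × 30.9/111.12 ≈ 1.668.
%ΔQ_X ≈ ε × %ΔP_Y = 1.668 × (12%) = 20.0%.

20.0%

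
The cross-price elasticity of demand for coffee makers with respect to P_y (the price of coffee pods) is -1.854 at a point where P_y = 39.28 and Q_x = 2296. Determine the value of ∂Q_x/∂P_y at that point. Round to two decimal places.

ε = (∂Q_x/∂P_y)·(P_y/Q_x) ⇒ ∂Q_x/∂P_y = ε·Q_x/P_y = -1.854 × 2296/39.28 ≈ -108.37.

-108.37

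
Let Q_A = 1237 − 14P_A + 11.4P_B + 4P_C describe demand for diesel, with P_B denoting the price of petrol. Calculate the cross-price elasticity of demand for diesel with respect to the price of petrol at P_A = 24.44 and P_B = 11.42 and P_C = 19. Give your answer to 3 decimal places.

0.118

At P_A = 24.44 and P_B = 11.42 and P_C = 19: Q_A = 1101.028.
∂Q_A/∂P_B = 11.4.
ε = (∂Q_A/∂P_B)(P_B/Q_A) = 11.4 × (11.42/1101.028) ≈ 0.118.
Since ε > 0, diesel and petrol are substitutes.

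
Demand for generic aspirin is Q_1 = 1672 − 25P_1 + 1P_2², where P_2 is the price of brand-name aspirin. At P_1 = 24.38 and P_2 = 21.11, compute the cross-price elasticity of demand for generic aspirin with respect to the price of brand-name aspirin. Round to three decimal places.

0.591

At P_1 = 24.38 and P_2 = 21.11: Q_1 = 1508.132.
∂Q_1/∂P_2 = 2P_2 = 2(21.11) = 42.2200.
ε = (∂Q_1/∂P_2)(P_2/Q_1) = 42.2200 × (21.11/1508.132) ≈ 0.591.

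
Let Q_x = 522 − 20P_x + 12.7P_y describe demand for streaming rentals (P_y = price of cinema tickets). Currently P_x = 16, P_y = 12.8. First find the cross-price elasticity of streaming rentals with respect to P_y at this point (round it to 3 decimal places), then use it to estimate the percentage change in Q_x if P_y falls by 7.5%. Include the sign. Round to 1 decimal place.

-3.3%

At P_x = 16, P_y = 12.8: Q_x = 364.56.
∂Q_x/∂P_y = 12.7.
ε = (∂Q_x/∂P_y)(P_y/Q_x) = 12.7000 × 12.8/364.56 ≈ 0.446.
%ΔQ_x ≈ ε × %ΔP_y = 0.446 × (-7.5%) = -3.3%.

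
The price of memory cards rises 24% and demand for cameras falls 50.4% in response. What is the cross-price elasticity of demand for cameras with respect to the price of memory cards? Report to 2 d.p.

ε = (%ΔQ of cameras) / (%ΔP of memory cards) = (-50.4%) / (24%) ≈ -2.10.
Negative cross-price elasticity: complements.

-2.10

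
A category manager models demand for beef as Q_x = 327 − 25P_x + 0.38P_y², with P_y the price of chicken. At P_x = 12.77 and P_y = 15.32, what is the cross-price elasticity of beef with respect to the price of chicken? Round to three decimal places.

At P_x = 12.77 and P_y = 15.32: Q_x = 96.937.
∂Q_x/∂P_y = 0.76P_y = 0.76(15.32) = 11.6432.
ε = (∂Q_x/∂P_y)(P_y/Q_x) = 11.6432 × (15.32/96.937) ≈ 1.840.

1.840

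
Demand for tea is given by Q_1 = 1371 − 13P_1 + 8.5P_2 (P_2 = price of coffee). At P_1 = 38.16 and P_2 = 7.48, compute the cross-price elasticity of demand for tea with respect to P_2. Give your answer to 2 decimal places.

At P_1 = 38.16 and P_2 = 7.48: Q_1 = 938.5.
∂Q_1/∂P_2 = 8.5.
ε = (∂Q_1/∂P_2)(P_2/Q_1) = 8.5 × (7.48/938.5) ≈ 0.07.
Since ε > 0, tea and coffee are substitutes.

0.07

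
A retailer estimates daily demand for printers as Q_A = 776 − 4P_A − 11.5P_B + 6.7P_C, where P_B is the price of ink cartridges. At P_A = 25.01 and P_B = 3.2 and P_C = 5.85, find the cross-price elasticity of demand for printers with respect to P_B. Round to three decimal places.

-0.054

At P_A = 25.01 and P_B = 3.2 and P_C = 5.85: Q_A = 678.355.
∂Q_A/∂P_B = -11.5.
ε = (∂Q_A/∂P_B)(P_B/Q_A) = -11.5 × (3.2/678.355) ≈ -0.054.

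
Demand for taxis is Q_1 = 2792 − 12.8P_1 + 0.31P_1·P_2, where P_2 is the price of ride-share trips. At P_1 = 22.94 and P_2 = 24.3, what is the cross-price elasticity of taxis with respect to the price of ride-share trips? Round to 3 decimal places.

At P_1 = 22.94 and P_2 = 24.3: Q_1 = 2671.175.
∂Q_1/∂P_2 = 0.31P_1 = 0.31(22.94) = 7.1114.
ε = (∂Q_1/∂P_2)(P_2/Q_1) = 7.1114 × (24.3/2671.175) ≈ 0.065.

0.065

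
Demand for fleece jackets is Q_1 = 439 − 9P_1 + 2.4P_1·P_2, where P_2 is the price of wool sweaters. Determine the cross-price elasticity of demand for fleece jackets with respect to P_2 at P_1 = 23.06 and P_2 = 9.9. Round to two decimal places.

0.70

At P_1 = 23.06 and P_2 = 9.9: Q_1 = 779.366.
∂Q_1/∂P_2 = 2.4P_1 = 2.4(23.06) = 55.3440.
ε = (∂Q_1/∂P_2)(P_2/Q_1) = 55.3440 × (9.9/779.366) ≈ 0.70.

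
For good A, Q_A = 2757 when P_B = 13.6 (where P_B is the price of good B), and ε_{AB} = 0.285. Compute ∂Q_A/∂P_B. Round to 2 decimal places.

57.78

ε = (∂Q_A/∂P_B)·(P_B/Q_A) ⇒ ∂Q_A/∂P_B = ε·Q_A/P_B = 0.285 × 2757/13.6 ≈ 57.78.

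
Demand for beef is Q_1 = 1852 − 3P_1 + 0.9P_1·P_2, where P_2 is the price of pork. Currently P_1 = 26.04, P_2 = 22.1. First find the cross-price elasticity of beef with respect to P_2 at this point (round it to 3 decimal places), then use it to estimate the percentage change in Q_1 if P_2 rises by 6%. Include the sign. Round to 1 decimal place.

At P_1 = 26.04, P_2 = 22.1: Q_1 = 2291.816.
∂Q_1/∂P_2 = 0.9P_1 = 23.4360.
ε = (∂Q_1/∂P_2)(P_2/Q_1) = 23.4360 × 22.1/2291.816 ≈ 0.226.
%ΔQ_1 ≈ ε × %ΔP_2 = 0.226 × (6%) = 1.4%.

1.4%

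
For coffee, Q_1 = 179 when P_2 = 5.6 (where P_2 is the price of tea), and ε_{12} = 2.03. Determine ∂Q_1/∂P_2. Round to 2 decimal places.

ε = (∂Q_1/∂P_2)·(P_2/Q_1) ⇒ ∂Q_1/∂P_2 = ε·Q_1/P_2 = 2.03 × 179/5.6 ≈ 64.89.

64.89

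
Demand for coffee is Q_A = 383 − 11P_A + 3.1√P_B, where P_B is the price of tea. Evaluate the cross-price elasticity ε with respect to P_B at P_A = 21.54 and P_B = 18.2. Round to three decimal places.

At P_A = 21.54 and P_B = 18.2: Q_A = 159.285.
∂Q_A/∂P_B = 3.1/(2√P_B) = 3.1/(2√18.2) = 0.3633.
ε = (∂Q_A/∂P_B)(P_B/Q_A) = 0.3633 × (18.2/159.285) ≈ 0.042.

0.042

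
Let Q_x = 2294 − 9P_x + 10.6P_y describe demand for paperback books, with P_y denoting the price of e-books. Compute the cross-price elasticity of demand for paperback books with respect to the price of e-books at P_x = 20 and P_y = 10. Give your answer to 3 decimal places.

0.048

At P_x = 20 and P_y = 10: Q_x = 2220.
∂Q_x/∂P_y = 10.6.
ε = (∂Q_x/∂P_y)(P_y/Q_x) = 10.6 × (10/2220) ≈ 0.048.
Since ε > 0, paperback books and e-books are substitutes.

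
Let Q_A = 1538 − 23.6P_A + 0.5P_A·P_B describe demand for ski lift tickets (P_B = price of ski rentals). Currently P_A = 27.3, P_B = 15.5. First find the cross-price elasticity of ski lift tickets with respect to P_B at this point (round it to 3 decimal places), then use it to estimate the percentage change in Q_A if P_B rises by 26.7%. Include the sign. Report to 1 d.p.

5.1%

At P_A = 27.3, P_B = 15.5: Q_A = 1105.295.
∂Q_A/∂P_B = 0.5P_A = 13.6500.
ε = (∂Q_A/∂P_B)(P_B/Q_A) = 13.6500 × 15.5/1105.295 ≈ 0.191.
%ΔQ_A ≈ ε × %ΔP_B = 0.191 × (26.7%) = 5.1%.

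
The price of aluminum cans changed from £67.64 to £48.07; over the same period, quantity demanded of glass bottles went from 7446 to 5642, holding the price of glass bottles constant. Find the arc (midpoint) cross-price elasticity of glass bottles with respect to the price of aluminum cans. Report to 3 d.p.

0.815

ΔQ_A = 5642 − 7446 = -1804; ΔP_B = 48.07 − 67.64 = -19.57.
Midpoints: Q̄_A = 6544.0, P̄_B = 57.86.
ε = (ΔQ_A/Q̄_A)/(ΔP_B/P̄_B) = (-1804/6544.0)/(-19.57/57.86) ≈ 0.815.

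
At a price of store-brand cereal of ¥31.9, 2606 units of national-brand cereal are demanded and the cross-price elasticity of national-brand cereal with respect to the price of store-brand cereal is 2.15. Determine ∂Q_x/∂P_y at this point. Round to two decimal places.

175.64

ε = (∂Q_x/∂P_y)·(P_y/Q_x) ⇒ ∂Q_x/∂P_y = ε·Q_x/P_y = 2.15 × 2606/31.9 ≈ 175.64.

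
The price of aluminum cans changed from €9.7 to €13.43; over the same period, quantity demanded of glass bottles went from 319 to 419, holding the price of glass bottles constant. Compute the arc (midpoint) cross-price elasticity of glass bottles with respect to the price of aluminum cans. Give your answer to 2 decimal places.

0.84

ΔQ_A = 419 − 319 = 100; ΔP_B = 13.43 − 9.7 = 3.73.
Midpoints: Q̄_A = 369.0, P̄_B = 11.56.
ε = (ΔQ_A/Q̄_A)/(ΔP_B/P̄_B) = (100/369.0)/(3.73/11.56) ≈ 0.84.
ε > 0: glass bottles and aluminum cans are substitutes.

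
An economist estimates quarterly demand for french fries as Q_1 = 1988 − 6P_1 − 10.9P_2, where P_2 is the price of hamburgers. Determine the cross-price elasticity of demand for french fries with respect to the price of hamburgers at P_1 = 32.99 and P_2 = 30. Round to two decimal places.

-0.22

At P_1 = 32.99 and P_2 = 30: Q_1 = 1463.06.
∂Q_1/∂P_2 = -10.9.
ε = (∂Q_1/∂P_2)(P_2/Q_1) = -10.9 × (30/1463.06) ≈ -0.22.
Since ε < 0, french fries and hamburgers are complements.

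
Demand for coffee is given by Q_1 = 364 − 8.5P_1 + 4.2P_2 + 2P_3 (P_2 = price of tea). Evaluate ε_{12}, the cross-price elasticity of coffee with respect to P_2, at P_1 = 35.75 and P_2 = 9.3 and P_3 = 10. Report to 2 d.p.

0.33

At P_1 = 35.75 and P_2 = 9.3 and P_3 = 10: Q_1 = 119.185.
∂Q_1/∂P_2 = 4.2.
ε = (∂Q_1/∂P_2)(P_2/Q_1) = 4.2 × (9.3/119.185) ≈ 0.33.
Since ε > 0, coffee and tea are substitutes.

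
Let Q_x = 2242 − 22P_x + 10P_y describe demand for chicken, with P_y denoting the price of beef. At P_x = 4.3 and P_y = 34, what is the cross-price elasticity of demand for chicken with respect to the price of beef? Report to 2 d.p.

At P_x = 4.3 and P_y = 34: Q_x = 2487.4.
∂Q_x/∂P_y = 10.
ε = (∂Q_x/∂P_y)(P_y/Q_x) = 10 × (34/2487.4) ≈ 0.14.

0.14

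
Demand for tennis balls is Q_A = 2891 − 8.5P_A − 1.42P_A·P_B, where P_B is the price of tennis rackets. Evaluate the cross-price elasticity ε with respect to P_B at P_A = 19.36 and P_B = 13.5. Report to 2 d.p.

-0.16

At P_A = 19.36 and P_B = 13.5: Q_A = 2355.309.
∂Q_A/∂P_B = -1.42P_A = -1.42(19.36) = -27.4912.
ε = (∂Q_A/∂P_B)(P_B/Q_A) = -27.4912 × (13.5/2355.309) ≈ -0.16.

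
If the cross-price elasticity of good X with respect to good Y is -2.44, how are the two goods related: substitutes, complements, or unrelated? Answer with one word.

ε = -2.44 < 0, so a higher price of good Y lowers demand for good X: complements.

complements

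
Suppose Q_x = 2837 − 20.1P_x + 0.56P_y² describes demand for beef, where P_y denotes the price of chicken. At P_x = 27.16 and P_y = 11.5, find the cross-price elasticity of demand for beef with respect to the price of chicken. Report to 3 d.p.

At P_x = 27.16 and P_y = 11.5: Q_x = 2365.144.
∂Q_x/∂P_y = 1.12P_y = 1.12(11.5) = 12.8800.
ε = (∂Q_x/∂P_y)(P_y/Q_x) = 12.8800 × (11.5/2365.144) ≈ 0.063.
ε > 0: substitutes.

0.063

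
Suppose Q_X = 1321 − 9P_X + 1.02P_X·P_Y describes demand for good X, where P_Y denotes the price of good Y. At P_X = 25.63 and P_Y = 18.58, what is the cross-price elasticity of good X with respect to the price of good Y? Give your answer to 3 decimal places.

At P_X = 25.63 and P_Y = 18.58: Q_X = 1576.060.
∂Q_X/∂P_Y = 1.02P_X = 1.02(25.63) = 26.1426.
ε = (∂Q_X/∂P_Y)(P_Y/Q_X) = 26.1426 × (18.58/1576.060) ≈ 0.308.

0.308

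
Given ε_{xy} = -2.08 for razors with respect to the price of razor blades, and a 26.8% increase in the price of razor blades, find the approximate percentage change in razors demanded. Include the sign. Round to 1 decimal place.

%ΔQ ≈ ε × %ΔP of razor blades = -2.08 × (26.8%) = -55.7%.

-55.7%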